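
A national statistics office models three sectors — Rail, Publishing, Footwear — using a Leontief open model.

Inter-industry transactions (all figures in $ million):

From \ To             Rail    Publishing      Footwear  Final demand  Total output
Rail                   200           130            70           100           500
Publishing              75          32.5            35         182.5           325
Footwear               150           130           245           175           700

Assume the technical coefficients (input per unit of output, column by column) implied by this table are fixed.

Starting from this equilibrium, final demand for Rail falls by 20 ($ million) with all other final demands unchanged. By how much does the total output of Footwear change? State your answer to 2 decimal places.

Δx_F = -25.29

Technical coefficients a_ij = z_ij / X_j:
  a_RR = 200/500 = 0.40, a_PR = 75/500 = 0.15, a_FR = 150/500 = 0.30
  a_RP = 130/325 = 0.40, a_PP = 32.5/325 = 0.10, a_FP = 130/325 = 0.40
  a_RF = 70/700 = 0.10, a_PF = 35/700 = 0.05, a_FF = 245/700 = 0.35
I − A =
  [   0.60    -0.40    -0.10]
  [  -0.15     0.90    -0.05]
  [  -0.30    -0.40     0.65]
Cofactors of I−A, C_ij = (−1)^(i+j)·(minor ij) (rows/columns in the sector order above):
  C_11 = (0.90)(0.65) − (-0.05)(-0.40) = 0.5650
  C_12 = −[(-0.15)(0.65) − (-0.05)(-0.30)] = 0.1125
  C_13 = (-0.15)(-0.40) − (0.90)(-0.30) = 0.3300
  C_21 = −[(-0.40)(0.65) − (-0.10)(-0.40)] = 0.3000
  C_22 = (0.60)(0.65) − (-0.10)(-0.30) = 0.3600
  C_23 = −[(0.60)(-0.40) − (-0.40)(-0.30)] = 0.3600
  C_31 = (-0.40)(-0.05) − (-0.10)(0.90) = 0.1100
  C_32 = −[(0.60)(-0.05) − (-0.10)(-0.15)] = 0.0450
  C_33 = (0.60)(0.90) − (-0.40)(-0.15) = 0.4800
det(I−A) = Σ_j (I−A)_1j·C_1j = (0.60)(0.5650) + (-0.40)(0.1125) + (-0.10)(0.3300) = 0.2610
adj(I−A) = Cᵀ =
  [ 0.5650   0.3000   0.1100]
  [ 0.1125   0.3600   0.0450]
  [ 0.3300   0.3600   0.4800]
(I − A)⁻¹ = adj(I−A) / det(I−A) ≈
  [   2.1648     1.1494     0.4215]
  [   0.4310     1.3793     0.1724]
  [   1.2644     1.3793     1.8391]
Δx = (I − A)⁻¹ Δd with Δd having -20 in the Rail component and 0 elsewhere.
So Δx_F = L_FR · (-20), where L_FR = adj(I−A)_FR / det(I−A) = 0.3300 / 0.2610.
Δx_F = 0.3300 × (-20) / 0.2610 = -6.60 / 0.2610 ≈ -25.29.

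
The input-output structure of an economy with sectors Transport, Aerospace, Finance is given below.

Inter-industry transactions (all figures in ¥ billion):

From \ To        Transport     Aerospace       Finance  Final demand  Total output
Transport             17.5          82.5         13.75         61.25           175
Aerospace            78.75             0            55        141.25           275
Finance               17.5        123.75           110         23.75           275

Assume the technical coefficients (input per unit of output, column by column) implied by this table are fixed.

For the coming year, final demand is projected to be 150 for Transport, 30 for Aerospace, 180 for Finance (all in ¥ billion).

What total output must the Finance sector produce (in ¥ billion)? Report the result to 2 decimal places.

x_3 = 549.56

Technical coefficients a_ij = z_ij / X_j:
  a_11 = 17.5/175 = 0.10, a_21 = 78.75/175 = 0.45, a_31 = 17.5/175 = 0.10
  a_12 = 82.5/275 = 0.30, a_22 = 0/275 = 0.00, a_32 = 123.75/275 = 0.45
  a_13 = 13.75/275 = 0.05, a_23 = 55/275 = 0.20, a_33 = 110/275 = 0.40
I − A =
  [   0.90    -0.30    -0.05]
  [  -0.45     1.00    -0.20]
  [  -0.10    -0.45     0.60]
Cofactors of I−A, C_ij = (−1)^(i+j)·(minor ij) (rows/columns in the sector order above):
  C_11 = (1.00)(0.60) − (-0.20)(-0.45) = 0.5100
  C_12 = −[(-0.45)(0.60) − (-0.20)(-0.10)] = 0.2900
  C_13 = (-0.45)(-0.45) − (1.00)(-0.10) = 0.3025
  C_21 = −[(-0.30)(0.60) − (-0.05)(-0.45)] = 0.2025
  C_22 = (0.90)(0.60) − (-0.05)(-0.10) = 0.5350
  C_23 = −[(0.90)(-0.45) − (-0.30)(-0.10)] = 0.4350
  C_31 = (-0.30)(-0.20) − (-0.05)(1.00) = 0.1100
  C_32 = −[(0.90)(-0.20) − (-0.05)(-0.45)] = 0.2025
  C_33 = (0.90)(1.00) − (-0.30)(-0.45) = 0.7650
det(I−A) = Σ_j (I−A)_1j·C_1j = (0.90)(0.5100) + (-0.30)(0.2900) + (-0.05)(0.3025) = 0.356875
adj(I−A) = Cᵀ =
  [ 0.5100   0.2025   0.1100]
  [ 0.2900   0.5350   0.2025]
  [ 0.3025   0.4350   0.7650]
(I − A)⁻¹ = adj(I−A) / det(I−A) ≈
  [   1.4291     0.5674     0.3082]
  [   0.8126     1.4991     0.5674]
  [   0.8476     1.2189     2.1436]
x = (I − A)⁻¹ d = adj(I−A)·d / det(I−A), with det(I−A) = 0.356875:
  x_1 = (0.5100·150 + 0.2025·30 + 0.1100·180) / 0.356875 = 102.375 / 0.356875 ≈ 286.87
  x_2 = (0.2900·150 + 0.5350·30 + 0.2025·180) / 0.356875 = 96.00 / 0.356875 ≈ 269.00
  x_3 = (0.3025·150 + 0.4350·30 + 0.7650·180) / 0.356875 = 196.125 / 0.356875 ≈ 549.56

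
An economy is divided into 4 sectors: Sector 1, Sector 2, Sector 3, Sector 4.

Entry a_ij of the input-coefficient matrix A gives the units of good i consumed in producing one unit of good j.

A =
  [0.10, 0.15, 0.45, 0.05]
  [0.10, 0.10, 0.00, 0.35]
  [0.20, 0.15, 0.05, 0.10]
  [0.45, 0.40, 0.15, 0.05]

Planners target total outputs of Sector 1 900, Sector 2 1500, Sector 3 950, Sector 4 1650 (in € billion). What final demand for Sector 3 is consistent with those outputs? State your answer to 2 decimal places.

d_3 = 332.50

I − A =
  [   0.90    -0.15    -0.45    -0.05]
  [  -0.10     0.90     0.00    -0.35]
  [  -0.20    -0.15     0.95    -0.10]
  [  -0.45    -0.40    -0.15     0.95]
d = (I − A) x:
  d_1 = (+0.90)·900 + (-0.15)·1500 + (-0.45)·950 + (-0.05)·1650 = 75.00
  d_2 = (-0.10)·900 + (+0.90)·1500 + (+0.00)·950 + (-0.35)·1650 = 682.50
  d_3 = (-0.20)·900 + (-0.15)·1500 + (+0.95)·950 + (-0.10)·1650 = 332.50
  d_4 = (-0.45)·900 + (-0.40)·1500 + (-0.15)·950 + (+0.95)·1650 = 420.00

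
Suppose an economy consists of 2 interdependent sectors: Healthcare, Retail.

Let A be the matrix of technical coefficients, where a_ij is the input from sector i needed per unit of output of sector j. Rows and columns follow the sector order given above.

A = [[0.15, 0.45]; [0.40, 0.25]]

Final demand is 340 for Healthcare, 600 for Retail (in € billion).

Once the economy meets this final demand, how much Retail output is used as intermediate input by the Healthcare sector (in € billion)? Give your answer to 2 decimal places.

I − A =
  [   0.85    -0.45]
  [  -0.40     0.75]
det(I−A) = (0.85)(0.75) − (-0.45)(-0.40) = 0.4575
adj(I−A) = [[0.75, 0.45], [0.40, 0.85]]
(I − A)⁻¹ = adj(I−A) / det(I−A) ≈
  [   1.6393     0.9836]
  [   0.8743     1.8579]
First solve x = (I − A)⁻¹ d = adj(I−A)·d / det(I−A); in particular x_H = (0.75·340 + 0.45·600) / 0.4575 = 525.00 / 0.4575 ≈ 1147.5410.
Intermediate flow from R to H: z_RH = a_RH · x_H = 0.40 × 525.00 / 0.4575 = 210.00 / 0.4575 ≈ 459.02.

z_RH = 459.02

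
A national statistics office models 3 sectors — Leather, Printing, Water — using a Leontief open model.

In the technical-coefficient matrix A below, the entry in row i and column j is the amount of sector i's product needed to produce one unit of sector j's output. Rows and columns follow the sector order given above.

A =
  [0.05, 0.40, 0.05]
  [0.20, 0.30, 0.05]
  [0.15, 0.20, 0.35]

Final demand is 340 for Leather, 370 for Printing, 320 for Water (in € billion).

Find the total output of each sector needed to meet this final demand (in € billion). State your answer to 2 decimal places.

I − A =
  [   0.95    -0.40    -0.05]
  [  -0.20     0.70    -0.05]
  [  -0.15    -0.20     0.65]
Cofactors of I−A, C_ij = (−1)^(i+j)·(minor ij) (rows/columns in the sector order above):
  C_11 = (0.70)(0.65) − (-0.05)(-0.20) = 0.4450
  C_12 = −[(-0.20)(0.65) − (-0.05)(-0.15)] = 0.1375
  C_13 = (-0.20)(-0.20) − (0.70)(-0.15) = 0.1450
  C_21 = −[(-0.40)(0.65) − (-0.05)(-0.20)] = 0.2700
  C_22 = (0.95)(0.65) − (-0.05)(-0.15) = 0.6100
  C_23 = −[(0.95)(-0.20) − (-0.40)(-0.15)] = 0.2500
  C_31 = (-0.40)(-0.05) − (-0.05)(0.70) = 0.0550
  C_32 = −[(0.95)(-0.05) − (-0.05)(-0.20)] = 0.0575
  C_33 = (0.95)(0.70) − (-0.40)(-0.20) = 0.5850
det(I−A) = Σ_j (I−A)_1j·C_1j = (0.95)(0.4450) + (-0.40)(0.1375) + (-0.05)(0.1450) = 0.3605
adj(I−A) = Cᵀ =
  [ 0.4450   0.2700   0.0550]
  [ 0.1375   0.6100   0.0575]
  [ 0.1450   0.2500   0.5850]
(I − A)⁻¹ = adj(I−A) / det(I−A) ≈
  [   1.2344     0.7490     0.1526]
  [   0.3814     1.6921     0.1595]
  [   0.4022     0.6935     1.6227]
x = (I − A)⁻¹ d = adj(I−A)·d / det(I−A), with det(I−A) = 0.3605:
  x_L = (0.4450·340 + 0.2700·370 + 0.0550·320) / 0.3605 = 268.80 / 0.3605 ≈ 745.63
  x_P = (0.1375·340 + 0.6100·370 + 0.0575·320) / 0.3605 = 290.85 / 0.3605 ≈ 806.80
  x_W = (0.1450·340 + 0.2500·370 + 0.5850·320) / 0.3605 = 329.00 / 0.3605 ≈ 912.62

x_L = 745.63, x_P = 806.80, x_W = 912.62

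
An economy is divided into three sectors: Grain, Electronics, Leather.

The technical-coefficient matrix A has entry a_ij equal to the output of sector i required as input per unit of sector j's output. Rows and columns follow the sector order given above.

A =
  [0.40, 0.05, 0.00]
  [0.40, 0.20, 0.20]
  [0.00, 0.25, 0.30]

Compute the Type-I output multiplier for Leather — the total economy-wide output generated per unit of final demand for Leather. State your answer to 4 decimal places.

m_L = 2.0205

I − A =
  [   0.60    -0.05     0.00]
  [  -0.40     0.80    -0.20]
  [   0.00    -0.25     0.70]
Cofactors of I−A, C_ij = (−1)^(i+j)·(minor ij) (rows/columns in the sector order above):
  C_11 = (0.80)(0.70) − (-0.20)(-0.25) = 0.5100
  C_12 = −[(-0.40)(0.70) − (-0.20)(0.00)] = 0.2800
  C_13 = (-0.40)(-0.25) − (0.80)(0.00) = 0.1000
  C_21 = −[(-0.05)(0.70) − (0.00)(-0.25)] = 0.0350
  C_22 = (0.60)(0.70) − (0.00)(0.00) = 0.4200
  C_23 = −[(0.60)(-0.25) − (-0.05)(0.00)] = 0.1500
  C_31 = (-0.05)(-0.20) − (0.00)(0.80) = 0.0100
  C_32 = −[(0.60)(-0.20) − (0.00)(-0.40)] = 0.1200
  C_33 = (0.60)(0.80) − (-0.05)(-0.40) = 0.4600
det(I−A) = Σ_j (I−A)_1j·C_1j = (0.60)(0.5100) + (-0.05)(0.2800) + (0.00)(0.1000) = 0.2920
adj(I−A) = Cᵀ =
  [ 0.5100   0.0350   0.0100]
  [ 0.2800   0.4200   0.1200]
  [ 0.1000   0.1500   0.4600]
(I − A)⁻¹ = adj(I−A) / det(I−A) ≈
  [   1.74658     0.11986     0.03425]
  [   0.95890     1.43836     0.41096]
  [   0.34247     0.51370     1.57534]
The output multiplier for sector j is the column-j sum of the Leontief inverse (I − A)⁻¹ = adj(I−A) / det(I−A).
Column L of adj(I−A): (0.0100, 0.1200, 0.4600); det(I−A) = 0.2920.
m_L = (0.0100 + 0.1200 + 0.4600) / 0.2920 = 0.59 / 0.2920 ≈ 2.0205.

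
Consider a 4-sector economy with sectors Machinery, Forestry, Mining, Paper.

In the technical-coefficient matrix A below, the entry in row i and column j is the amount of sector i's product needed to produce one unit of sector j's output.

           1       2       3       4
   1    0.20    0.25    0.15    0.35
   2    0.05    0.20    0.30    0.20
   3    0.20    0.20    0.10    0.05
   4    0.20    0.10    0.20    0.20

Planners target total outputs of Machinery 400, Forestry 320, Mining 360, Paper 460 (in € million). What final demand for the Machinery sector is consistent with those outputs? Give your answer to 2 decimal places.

I − A =
  [   0.80    -0.25    -0.15    -0.35]
  [  -0.05     0.80    -0.30    -0.20]
  [  -0.20    -0.20     0.90    -0.05]
  [  -0.20    -0.10    -0.20     0.80]
d = (I − A) x:
  d_1 = (+0.80)·400 + (-0.25)·320 + (-0.15)·360 + (-0.35)·460 = 25.00
  d_2 = (-0.05)·400 + (+0.80)·320 + (-0.30)·360 + (-0.20)·460 = 36.00
  d_3 = (-0.20)·400 + (-0.20)·320 + (+0.90)·360 + (-0.05)·460 = 157.00
  d_4 = (-0.20)·400 + (-0.10)·320 + (-0.20)·360 + (+0.80)·460 = 184.00

d_1 = 25.00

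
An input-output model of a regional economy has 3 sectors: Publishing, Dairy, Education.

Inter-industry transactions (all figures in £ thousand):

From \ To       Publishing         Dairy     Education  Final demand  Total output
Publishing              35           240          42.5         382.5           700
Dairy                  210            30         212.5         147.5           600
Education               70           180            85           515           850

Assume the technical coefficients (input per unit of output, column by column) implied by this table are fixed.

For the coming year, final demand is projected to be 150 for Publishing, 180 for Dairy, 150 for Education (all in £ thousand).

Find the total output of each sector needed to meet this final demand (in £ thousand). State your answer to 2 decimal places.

Technical coefficients a_ij = z_ij / X_j:
  a_PP = 35/700 = 0.05, a_DP = 210/700 = 0.30, a_EP = 70/700 = 0.10
  a_PD = 240/600 = 0.40, a_DD = 30/600 = 0.05, a_ED = 180/600 = 0.30
  a_PE = 42.5/850 = 0.05, a_DE = 212.5/850 = 0.25, a_EE = 85/850 = 0.10
I − A =
  [   0.95    -0.40    -0.05]
  [  -0.30     0.95    -0.25]
  [  -0.10    -0.30     0.90]
Cofactors of I−A, C_ij = (−1)^(i+j)·(minor ij) (rows/columns in the sector order above):
  C_11 = (0.95)(0.90) − (-0.25)(-0.30) = 0.7800
  C_12 = −[(-0.30)(0.90) − (-0.25)(-0.10)] = 0.2950
  C_13 = (-0.30)(-0.30) − (0.95)(-0.10) = 0.1850
  C_21 = −[(-0.40)(0.90) − (-0.05)(-0.30)] = 0.3750
  C_22 = (0.95)(0.90) − (-0.05)(-0.10) = 0.8500
  C_23 = −[(0.95)(-0.30) − (-0.40)(-0.10)] = 0.3250
  C_31 = (-0.40)(-0.25) − (-0.05)(0.95) = 0.1475
  C_32 = −[(0.95)(-0.25) − (-0.05)(-0.30)] = 0.2525
  C_33 = (0.95)(0.95) − (-0.40)(-0.30) = 0.7825
det(I−A) = Σ_j (I−A)_1j·C_1j = (0.95)(0.7800) + (-0.40)(0.2950) + (-0.05)(0.1850) = 0.61375
adj(I−A) = Cᵀ =
  [ 0.7800   0.3750   0.1475]
  [ 0.2950   0.8500   0.2525]
  [ 0.1850   0.3250   0.7825]
(I − A)⁻¹ = adj(I−A) / det(I−A) ≈
  [   1.2709     0.6110     0.2403]
  [   0.4807     1.3849     0.4114]
  [   0.3014     0.5295     1.2749]
x = (I − A)⁻¹ d = adj(I−A)·d / det(I−A), with det(I−A) = 0.61375:
  x_P = (0.7800·150 + 0.3750·180 + 0.1475·150) / 0.61375 = 206.625 / 0.61375 ≈ 336.66
  x_D = (0.2950·150 + 0.8500·180 + 0.2525·150) / 0.61375 = 235.125 / 0.61375 ≈ 383.10
  x_E = (0.1850·150 + 0.3250·180 + 0.7825·150) / 0.61375 = 203.625 / 0.61375 ≈ 331.77

x_P = 336.66, x_D = 383.10, x_E = 331.77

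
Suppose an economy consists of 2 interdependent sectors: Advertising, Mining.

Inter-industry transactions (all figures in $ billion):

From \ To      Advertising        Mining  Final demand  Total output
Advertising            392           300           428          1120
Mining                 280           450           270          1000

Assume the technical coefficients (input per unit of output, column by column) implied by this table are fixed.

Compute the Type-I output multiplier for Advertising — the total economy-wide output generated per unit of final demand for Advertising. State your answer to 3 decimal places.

Technical coefficients a_ij = z_ij / X_j:
  a_11 = 392/1120 = 0.35, a_21 = 280/1120 = 0.25
  a_12 = 300/1000 = 0.30, a_22 = 450/1000 = 0.45
I − A =
  [   0.65    -0.30]
  [  -0.25     0.55]
det(I−A) = (0.65)(0.55) − (-0.30)(-0.25) = 0.2825
adj(I−A) = [[0.55, 0.30], [0.25, 0.65]]
(I − A)⁻¹ = adj(I−A) / det(I−A) ≈
  [   1.9469     1.0619]
  [   0.8850     2.3009]
The output multiplier for sector j is the column-j sum of the Leontief inverse (I − A)⁻¹ = adj(I−A) / det(I−A).
Column 1 of adj(I−A): (0.55, 0.25); det(I−A) = 0.2825.
m_1 = (0.55 + 0.25) / 0.2825 = 0.80 / 0.2825 ≈ 2.832.

m_1 = 2.832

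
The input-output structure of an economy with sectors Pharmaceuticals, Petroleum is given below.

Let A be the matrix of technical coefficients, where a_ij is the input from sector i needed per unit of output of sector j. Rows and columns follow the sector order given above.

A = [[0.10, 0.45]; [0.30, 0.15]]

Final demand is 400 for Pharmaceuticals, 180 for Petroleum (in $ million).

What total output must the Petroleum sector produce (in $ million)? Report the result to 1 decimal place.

x_2 = 447.6

I − A =
  [   0.90    -0.45]
  [  -0.30     0.85]
det(I−A) = (0.90)(0.85) − (-0.45)(-0.30) = 0.6300
adj(I−A) = [[0.85, 0.45], [0.30, 0.90]]
(I − A)⁻¹ = adj(I−A) / det(I−A) ≈
  [   1.3492     0.7143]
  [   0.4762     1.4286]
x = (I − A)⁻¹ d = adj(I−A)·d / det(I−A), with det(I−A) = 0.6300:
  x_1 = (0.85·400 + 0.45·180) / 0.6300 = 421.00 / 0.6300 ≈ 668.3
  x_2 = (0.30·400 + 0.90·180) / 0.6300 = 282.00 / 0.6300 ≈ 447.6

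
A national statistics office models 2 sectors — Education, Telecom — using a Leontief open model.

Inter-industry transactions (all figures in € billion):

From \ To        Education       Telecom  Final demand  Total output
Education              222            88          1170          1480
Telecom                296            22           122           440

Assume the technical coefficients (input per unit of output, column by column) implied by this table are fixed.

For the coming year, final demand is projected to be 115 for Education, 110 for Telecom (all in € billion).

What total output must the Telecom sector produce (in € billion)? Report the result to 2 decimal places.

Technical coefficients a_ij = z_ij / X_j:
  a_11 = 222/1480 = 0.15, a_21 = 296/1480 = 0.20
  a_12 = 88/440 = 0.20, a_22 = 22/440 = 0.05
I − A =
  [   0.85    -0.20]
  [  -0.20     0.95]
det(I−A) = (0.85)(0.95) − (-0.20)(-0.20) = 0.7675
adj(I−A) = [[0.95, 0.20], [0.20, 0.85]]
(I − A)⁻¹ = adj(I−A) / det(I−A) ≈
  [   1.2378     0.2606]
  [   0.2606     1.1075]
x = (I − A)⁻¹ d = adj(I−A)·d / det(I−A), with det(I−A) = 0.7675:
  x_1 = (0.95·115 + 0.20·110) / 0.7675 = 131.25 / 0.7675 ≈ 171.01
  x_2 = (0.20·115 + 0.85·110) / 0.7675 = 116.50 / 0.7675 ≈ 151.79

x_2 = 151.79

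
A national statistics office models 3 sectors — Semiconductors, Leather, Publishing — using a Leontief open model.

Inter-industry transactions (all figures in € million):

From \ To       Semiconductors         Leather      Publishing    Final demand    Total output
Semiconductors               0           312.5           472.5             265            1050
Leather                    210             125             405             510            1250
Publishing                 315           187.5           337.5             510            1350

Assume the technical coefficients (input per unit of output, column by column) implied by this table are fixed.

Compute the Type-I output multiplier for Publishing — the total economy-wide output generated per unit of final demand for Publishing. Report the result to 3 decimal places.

m_P = 3.462

Technical coefficients a_ij = z_ij / X_j:
  a_SS = 0/1050 = 0.00, a_LS = 210/1050 = 0.20, a_PS = 315/1050 = 0.30
  a_SL = 312.5/1250 = 0.25, a_LL = 125/1250 = 0.10, a_PL = 187.5/1250 = 0.15
  a_SP = 472.5/1350 = 0.35, a_LP = 405/1350 = 0.30, a_PP = 337.5/1350 = 0.25
I − A =
  [   1.00    -0.25    -0.35]
  [  -0.20     0.90    -0.30]
  [  -0.30    -0.15     0.75]
Cofactors of I−A, C_ij = (−1)^(i+j)·(minor ij) (rows/columns in the sector order above):
  C_11 = (0.90)(0.75) − (-0.30)(-0.15) = 0.6300
  C_12 = −[(-0.20)(0.75) − (-0.30)(-0.30)] = 0.2400
  C_13 = (-0.20)(-0.15) − (0.90)(-0.30) = 0.3000
  C_21 = −[(-0.25)(0.75) − (-0.35)(-0.15)] = 0.2400
  C_22 = (1.00)(0.75) − (-0.35)(-0.30) = 0.6450
  C_23 = −[(1.00)(-0.15) − (-0.25)(-0.30)] = 0.2250
  C_31 = (-0.25)(-0.30) − (-0.35)(0.90) = 0.3900
  C_32 = −[(1.00)(-0.30) − (-0.35)(-0.20)] = 0.3700
  C_33 = (1.00)(0.90) − (-0.25)(-0.20) = 0.8500
det(I−A) = Σ_j (I−A)_1j·C_1j = (1.00)(0.6300) + (-0.25)(0.2400) + (-0.35)(0.3000) = 0.4650
adj(I−A) = Cᵀ =
  [ 0.6300   0.2400   0.3900]
  [ 0.2400   0.6450   0.3700]
  [ 0.3000   0.2250   0.8500]
(I − A)⁻¹ = adj(I−A) / det(I−A) ≈
  [   1.3548     0.5161     0.8387]
  [   0.5161     1.3871     0.7957]
  [   0.6452     0.4839     1.8280]
The output multiplier for sector j is the column-j sum of the Leontief inverse (I − A)⁻¹ = adj(I−A) / det(I−A).
Column P of adj(I−A): (0.3900, 0.3700, 0.8500); det(I−A) = 0.4650.
m_P = (0.3900 + 0.3700 + 0.8500) / 0.4650 = 1.61 / 0.4650 ≈ 3.462.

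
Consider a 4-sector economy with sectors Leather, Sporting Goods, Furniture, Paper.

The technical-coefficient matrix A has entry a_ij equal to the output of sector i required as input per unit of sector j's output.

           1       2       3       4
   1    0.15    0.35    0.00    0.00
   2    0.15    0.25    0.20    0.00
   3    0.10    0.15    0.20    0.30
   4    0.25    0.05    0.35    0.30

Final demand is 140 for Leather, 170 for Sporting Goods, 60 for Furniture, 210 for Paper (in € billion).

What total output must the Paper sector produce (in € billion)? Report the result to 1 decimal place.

I − A =
  [   0.85    -0.35     0.00     0.00]
  [  -0.15     0.75    -0.20     0.00]
  [  -0.10    -0.15     0.80    -0.30]
  [  -0.25    -0.05    -0.35     0.70]
Compute the cofactors C_ij = (−1)^(i+j)·(3×3 minor ij) of I−A; the adjugate is their transpose:
adj(I−A) = Cᵀ =
  [ 0.317250   0.159250   0.049000   0.021000]
  [ 0.097250   0.386750   0.119000   0.051000]
  [ 0.126750   0.152750   0.409500   0.175500]
  [ 0.183625   0.160875   0.230750   0.435500]
det(I−A) = Σ_j (I−A)_1j·C_1j = (0.85)(0.317250) + (-0.35)(0.097250) + (0.00)(0.126750) + (0.00)(0.183625) = 0.235625
(I − A)⁻¹ = adj(I−A) / det(I−A) ≈
  [   1.3464     0.6759     0.2080     0.0891]
  [   0.4127     1.6414     0.5050     0.2164]
  [   0.5379     0.6483     1.7379     0.7448]
  [   0.7793     0.6828     0.9793     1.8483]
x = (I − A)⁻¹ d = adj(I−A)·d / det(I−A), with det(I−A) = 0.235625:
  x_1 = (0.317250·140 + 0.159250·170 + 0.049000·60 + 0.021000·210) / 0.235625 = 78.8375 / 0.235625 ≈ 334.6
  x_2 = (0.097250·140 + 0.386750·170 + 0.119000·60 + 0.051000·210) / 0.235625 = 97.2125 / 0.235625 ≈ 412.6
  x_3 = (0.126750·140 + 0.152750·170 + 0.409500·60 + 0.175500·210) / 0.235625 = 105.1375 / 0.235625 ≈ 446.2
  x_4 = (0.183625·140 + 0.160875·170 + 0.230750·60 + 0.435500·210) / 0.235625 = 158.35625 / 0.235625 ≈ 672.1

x_4 = 672.1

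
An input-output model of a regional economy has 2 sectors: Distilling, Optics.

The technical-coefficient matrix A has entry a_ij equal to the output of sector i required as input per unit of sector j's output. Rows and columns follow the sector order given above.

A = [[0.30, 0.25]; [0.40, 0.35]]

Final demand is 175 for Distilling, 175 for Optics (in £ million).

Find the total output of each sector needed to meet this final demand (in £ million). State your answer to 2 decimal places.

I − A =
  [   0.70    -0.25]
  [  -0.40     0.65]
det(I−A) = (0.70)(0.65) − (-0.25)(-0.40) = 0.3550
adj(I−A) = [[0.65, 0.25], [0.40, 0.70]]
(I − A)⁻¹ = adj(I−A) / det(I−A) ≈
  [   1.8310     0.7042]
  [   1.1268     1.9718]
x = (I − A)⁻¹ d = adj(I−A)·d / det(I−A), with det(I−A) = 0.3550:
  x_1 = (0.65·175 + 0.25·175) / 0.3550 = 157.50 / 0.3550 ≈ 443.66
  x_2 = (0.40·175 + 0.70·175) / 0.3550 = 192.50 / 0.3550 ≈ 542.25

x_1 = 443.66, x_2 = 542.25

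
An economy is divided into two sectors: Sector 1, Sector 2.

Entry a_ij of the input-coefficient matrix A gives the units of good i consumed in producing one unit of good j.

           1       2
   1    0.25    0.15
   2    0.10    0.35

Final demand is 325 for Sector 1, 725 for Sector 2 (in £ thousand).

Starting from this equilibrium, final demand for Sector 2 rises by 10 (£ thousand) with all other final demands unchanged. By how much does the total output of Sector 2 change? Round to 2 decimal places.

Δx_2 = 15.87

I − A =
  [   0.75    -0.15]
  [  -0.10     0.65]
det(I−A) = (0.75)(0.65) − (-0.15)(-0.10) = 0.4725
adj(I−A) = [[0.65, 0.15], [0.10, 0.75]]
(I − A)⁻¹ = adj(I−A) / det(I−A) ≈
  [   1.3757     0.3175]
  [   0.2116     1.5873]
Δx = (I − A)⁻¹ Δd with Δd having +10 in the Sector 2 component and 0 elsewhere.
So Δx_2 = L_22 · (+10), where L_22 = adj(I−A)_22 / det(I−A) = 0.75 / 0.4725.
Δx_2 = 0.75 × (+10) / 0.4725 = 7.50 / 0.4725 ≈ 15.87.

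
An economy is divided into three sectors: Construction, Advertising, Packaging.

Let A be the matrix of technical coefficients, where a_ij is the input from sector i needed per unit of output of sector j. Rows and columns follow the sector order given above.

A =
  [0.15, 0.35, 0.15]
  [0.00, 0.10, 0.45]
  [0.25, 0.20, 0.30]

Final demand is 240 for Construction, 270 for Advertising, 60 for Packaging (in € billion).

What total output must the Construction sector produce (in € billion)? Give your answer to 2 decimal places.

x_1 = 573.76

I − A =
  [   0.85    -0.35    -0.15]
  [   0.00     0.90    -0.45]
  [  -0.25    -0.20     0.70]
Cofactors of I−A, C_ij = (−1)^(i+j)·(minor ij) (rows/columns in the sector order above):
  C_11 = (0.90)(0.70) − (-0.45)(-0.20) = 0.5400
  C_12 = −[(0.00)(0.70) − (-0.45)(-0.25)] = 0.1125
  C_13 = (0.00)(-0.20) − (0.90)(-0.25) = 0.2250
  C_21 = −[(-0.35)(0.70) − (-0.15)(-0.20)] = 0.2750
  C_22 = (0.85)(0.70) − (-0.15)(-0.25) = 0.5575
  C_23 = −[(0.85)(-0.20) − (-0.35)(-0.25)] = 0.2575
  C_31 = (-0.35)(-0.45) − (-0.15)(0.90) = 0.2925
  C_32 = −[(0.85)(-0.45) − (-0.15)(0.00)] = 0.3825
  C_33 = (0.85)(0.90) − (-0.35)(0.00) = 0.7650
det(I−A) = Σ_j (I−A)_1j·C_1j = (0.85)(0.5400) + (-0.35)(0.1125) + (-0.15)(0.2250) = 0.385875
adj(I−A) = Cᵀ =
  [ 0.5400   0.2750   0.2925]
  [ 0.1125   0.5575   0.3825]
  [ 0.2250   0.2575   0.7650]
(I − A)⁻¹ = adj(I−A) / det(I−A) ≈
  [   1.3994     0.7127     0.7580]
  [   0.2915     1.4448     0.9913]
  [   0.5831     0.6673     1.9825]
x = (I − A)⁻¹ d = adj(I−A)·d / det(I−A), with det(I−A) = 0.385875:
  x_1 = (0.5400·240 + 0.2750·270 + 0.2925·60) / 0.385875 = 221.40 / 0.385875 ≈ 573.76
  x_2 = (0.1125·240 + 0.5575·270 + 0.3825·60) / 0.385875 = 200.475 / 0.385875 ≈ 519.53
  x_3 = (0.2250·240 + 0.2575·270 + 0.7650·60) / 0.385875 = 169.425 / 0.385875 ≈ 439.07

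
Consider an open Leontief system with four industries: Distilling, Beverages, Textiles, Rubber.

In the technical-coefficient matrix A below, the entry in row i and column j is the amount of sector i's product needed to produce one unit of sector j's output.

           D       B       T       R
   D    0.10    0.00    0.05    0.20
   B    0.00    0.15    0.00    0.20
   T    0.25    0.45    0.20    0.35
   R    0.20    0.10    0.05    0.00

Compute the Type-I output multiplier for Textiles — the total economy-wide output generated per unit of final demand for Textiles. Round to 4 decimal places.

m_T = 1.5296

I − A =
  [   0.90     0.00    -0.05    -0.20]
  [   0.00     0.85     0.00    -0.20]
  [  -0.25    -0.45     0.80    -0.35]
  [  -0.20    -0.10    -0.05     1.00]
Compute the cofactors C_ij = (−1)^(i+j)·(3×3 minor ij) of I−A; the adjugate is their transpose:
adj(I−A) = Cᵀ =
  [ 0.644625   0.044750   0.050000   0.155375]
  [ 0.034500   0.653750   0.011000   0.141500]
  [ 0.285000   0.423500   0.713000   0.391250]
  [ 0.146625   0.095500   0.046750   0.601375]
det(I−A) = Σ_j (I−A)_1j·C_1j = (0.90)(0.644625) + (0.00)(0.034500) + (-0.05)(0.285000) + (-0.20)(0.146625) = 0.5365875
(I − A)⁻¹ = adj(I−A) / det(I−A) ≈
  [   1.20134     0.08340     0.09318     0.28956]
  [   0.06430     1.21835     0.02050     0.26370]
  [   0.53113     0.78925     1.32877     0.72914]
  [   0.27325     0.17798     0.08712     1.12074]
The output multiplier for sector j is the column-j sum of the Leontief inverse (I − A)⁻¹ = adj(I−A) / det(I−A).
Column T of adj(I−A): (0.050000, 0.011000, 0.713000, 0.046750); det(I−A) = 0.5365875.
m_T = (0.050000 + 0.011000 + 0.713000 + 0.046750) / 0.5365875 = 0.82075 / 0.5365875 ≈ 1.5296.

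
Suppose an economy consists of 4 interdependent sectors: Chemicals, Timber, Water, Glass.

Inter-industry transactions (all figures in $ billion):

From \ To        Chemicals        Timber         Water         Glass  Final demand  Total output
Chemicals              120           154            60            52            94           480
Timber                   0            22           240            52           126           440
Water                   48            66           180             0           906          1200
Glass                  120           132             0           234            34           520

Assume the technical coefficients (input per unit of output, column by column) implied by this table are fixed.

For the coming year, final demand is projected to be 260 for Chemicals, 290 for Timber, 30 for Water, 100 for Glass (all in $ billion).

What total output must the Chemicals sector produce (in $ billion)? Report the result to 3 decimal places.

x_1 = 648.287

Technical coefficients a_ij = z_ij / X_j:
  a_11 = 120/480 = 0.25, a_21 = 0/480 = 0.00, a_31 = 48/480 = 0.10, a_41 = 120/480 = 0.25
  a_12 = 154/440 = 0.35, a_22 = 22/440 = 0.05, a_32 = 66/440 = 0.15, a_42 = 132/440 = 0.30
  a_13 = 60/1200 = 0.05, a_23 = 240/1200 = 0.20, a_33 = 180/1200 = 0.15, a_43 = 0/1200 = 0.00
  a_14 = 52/520 = 0.10, a_24 = 52/520 = 0.10, a_34 = 0/520 = 0.00, a_44 = 234/520 = 0.45
I − A =
  [   0.75    -0.35    -0.05    -0.10]
  [   0.00     0.95    -0.20    -0.10]
  [  -0.10    -0.15     0.85     0.00]
  [  -0.25    -0.30     0.00     0.55]
Compute the cofactors C_ij = (−1)^(i+j)·(3×3 minor ij) of I−A; the adjugate is their transpose:
adj(I−A) = Cᵀ =
  [ 0.402125   0.193250   0.069125   0.108250]
  [ 0.032250   0.326625   0.078750   0.065250]
  [ 0.053000   0.080375   0.336875   0.024250]
  [ 0.200375   0.266000   0.074375   0.571375]
det(I−A) = Σ_j (I−A)_1j·C_1j = (0.75)(0.402125) + (-0.35)(0.032250) + (-0.05)(0.053000) + (-0.10)(0.200375) = 0.26761875
(I − A)⁻¹ = adj(I−A) / det(I−A) ≈
  [   1.5026     0.7221     0.2583     0.4045]
  [   0.1205     1.2205     0.2943     0.2438]
  [   0.1980     0.3003     1.2588     0.0906]
  [   0.7487     0.9940     0.2779     2.1350]
x = (I − A)⁻¹ d = adj(I−A)·d / det(I−A), with det(I−A) = 0.26761875:
  x_1 = (0.402125·260 + 0.193250·290 + 0.069125·30 + 0.108250·100) / 0.26761875 = 173.49375 / 0.26761875 ≈ 648.287
  x_2 = (0.032250·260 + 0.326625·290 + 0.078750·30 + 0.065250·100) / 0.26761875 = 111.99375 / 0.26761875 ≈ 418.482
  x_3 = (0.053000·260 + 0.080375·290 + 0.336875·30 + 0.024250·100) / 0.26761875 = 49.62 / 0.26761875 ≈ 185.413
  x_4 = (0.200375·260 + 0.266000·290 + 0.074375·30 + 0.571375·100) / 0.26761875 = 188.60625 / 0.26761875 ≈ 704.757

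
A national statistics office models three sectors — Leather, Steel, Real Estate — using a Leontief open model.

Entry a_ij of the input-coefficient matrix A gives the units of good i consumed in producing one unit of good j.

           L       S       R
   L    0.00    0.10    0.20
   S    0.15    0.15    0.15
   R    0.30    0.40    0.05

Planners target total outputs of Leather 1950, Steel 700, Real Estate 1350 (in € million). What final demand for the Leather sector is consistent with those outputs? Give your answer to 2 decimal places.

I − A =
  [   1.00    -0.10    -0.20]
  [  -0.15     0.85    -0.15]
  [  -0.30    -0.40     0.95]
d = (I − A) x:
  d_L = (+1.00)·1950 + (-0.10)·700 + (-0.20)·1350 = 1610.00
  d_S = (-0.15)·1950 + (+0.85)·700 + (-0.15)·1350 = 100.00
  d_R = (-0.30)·1950 + (-0.40)·700 + (+0.95)·1350 = 417.50

d_L = 1610.00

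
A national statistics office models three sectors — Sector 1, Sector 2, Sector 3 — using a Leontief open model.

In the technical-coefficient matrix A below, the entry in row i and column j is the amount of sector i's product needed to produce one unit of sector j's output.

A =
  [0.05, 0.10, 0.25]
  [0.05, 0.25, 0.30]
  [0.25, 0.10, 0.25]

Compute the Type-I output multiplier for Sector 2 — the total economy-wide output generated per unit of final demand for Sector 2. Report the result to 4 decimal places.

I − A =
  [   0.95    -0.10    -0.25]
  [  -0.05     0.75    -0.30]
  [  -0.25    -0.10     0.75]
Cofactors of I−A, C_ij = (−1)^(i+j)·(minor ij) (rows/columns in the sector order above):
  C_11 = (0.75)(0.75) − (-0.30)(-0.10) = 0.5325
  C_12 = −[(-0.05)(0.75) − (-0.30)(-0.25)] = 0.1125
  C_13 = (-0.05)(-0.10) − (0.75)(-0.25) = 0.1925
  C_21 = −[(-0.10)(0.75) − (-0.25)(-0.10)] = 0.1000
  C_22 = (0.95)(0.75) − (-0.25)(-0.25) = 0.6500
  C_23 = −[(0.95)(-0.10) − (-0.10)(-0.25)] = 0.1200
  C_31 = (-0.10)(-0.30) − (-0.25)(0.75) = 0.2175
  C_32 = −[(0.95)(-0.30) − (-0.25)(-0.05)] = 0.2975
  C_33 = (0.95)(0.75) − (-0.10)(-0.05) = 0.7075
det(I−A) = Σ_j (I−A)_1j·C_1j = (0.95)(0.5325) + (-0.10)(0.1125) + (-0.25)(0.1925) = 0.4465
adj(I−A) = Cᵀ =
  [ 0.5325   0.1000   0.2175]
  [ 0.1125   0.6500   0.2975]
  [ 0.1925   0.1200   0.7075]
(I − A)⁻¹ = adj(I−A) / det(I−A) ≈
  [   1.19261     0.22396     0.48712]
  [   0.25196     1.45577     0.66629]
  [   0.43113     0.26876     1.58455]
The output multiplier for sector j is the column-j sum of the Leontief inverse (I − A)⁻¹ = adj(I−A) / det(I−A).
Column 2 of adj(I−A): (0.1000, 0.6500, 0.1200); det(I−A) = 0.4465.
m_2 = (0.1000 + 0.6500 + 0.1200) / 0.4465 = 0.87 / 0.4465 ≈ 1.9485.

m_2 = 1.9485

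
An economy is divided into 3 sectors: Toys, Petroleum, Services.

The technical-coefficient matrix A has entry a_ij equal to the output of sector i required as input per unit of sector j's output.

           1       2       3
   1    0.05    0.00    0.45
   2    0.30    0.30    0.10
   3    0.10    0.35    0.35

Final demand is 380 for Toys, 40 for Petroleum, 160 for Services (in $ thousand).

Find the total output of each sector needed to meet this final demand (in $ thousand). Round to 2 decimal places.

x_1 = 675.41, x_2 = 429.66, x_3 = 581.42

I − A =
  [   0.95     0.00    -0.45]
  [  -0.30     0.70    -0.10]
  [  -0.10    -0.35     0.65]
Cofactors of I−A, C_ij = (−1)^(i+j)·(minor ij) (rows/columns in the sector order above):
  C_11 = (0.70)(0.65) − (-0.10)(-0.35) = 0.4200
  C_12 = −[(-0.30)(0.65) − (-0.10)(-0.10)] = 0.2050
  C_13 = (-0.30)(-0.35) − (0.70)(-0.10) = 0.1750
  C_21 = −[(0.00)(0.65) − (-0.45)(-0.35)] = 0.1575
  C_22 = (0.95)(0.65) − (-0.45)(-0.10) = 0.5725
  C_23 = −[(0.95)(-0.35) − (0.00)(-0.10)] = 0.3325
  C_31 = (0.00)(-0.10) − (-0.45)(0.70) = 0.3150
  C_32 = −[(0.95)(-0.10) − (-0.45)(-0.30)] = 0.2300
  C_33 = (0.95)(0.70) − (0.00)(-0.30) = 0.6650
det(I−A) = Σ_j (I−A)_1j·C_1j = (0.95)(0.4200) + (0.00)(0.2050) + (-0.45)(0.1750) = 0.32025
adj(I−A) = Cᵀ =
  [ 0.4200   0.1575   0.3150]
  [ 0.2050   0.5725   0.2300]
  [ 0.1750   0.3325   0.6650]
(I − A)⁻¹ = adj(I−A) / det(I−A) ≈
  [   1.3115     0.4918     0.9836]
  [   0.6401     1.7877     0.7182]
  [   0.5464     1.0383     2.0765]
x = (I − A)⁻¹ d = adj(I−A)·d / det(I−A), with det(I−A) = 0.32025:
  x_1 = (0.4200·380 + 0.1575·40 + 0.3150·160) / 0.32025 = 216.30 / 0.32025 ≈ 675.41
  x_2 = (0.2050·380 + 0.5725·40 + 0.2300·160) / 0.32025 = 137.60 / 0.32025 ≈ 429.66
  x_3 = (0.1750·380 + 0.3325·40 + 0.6650·160) / 0.32025 = 186.20 / 0.32025 ≈ 581.42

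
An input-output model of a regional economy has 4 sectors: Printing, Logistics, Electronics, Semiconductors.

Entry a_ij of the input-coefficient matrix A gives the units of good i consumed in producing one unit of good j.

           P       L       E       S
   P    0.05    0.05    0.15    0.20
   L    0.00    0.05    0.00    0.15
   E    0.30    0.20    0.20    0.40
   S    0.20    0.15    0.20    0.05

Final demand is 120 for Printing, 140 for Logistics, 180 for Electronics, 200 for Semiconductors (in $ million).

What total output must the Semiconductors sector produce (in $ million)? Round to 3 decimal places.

x_S = 446.504

I − A =
  [   0.95    -0.05    -0.15    -0.20]
  [   0.00     0.95     0.00    -0.15]
  [  -0.30    -0.20     0.80    -0.40]
  [  -0.20    -0.15    -0.20     0.95]
Compute the cofactors C_ij = (−1)^(i+j)·(3×3 minor ij) of I−A; the adjugate is their transpose:
adj(I−A) = Cᵀ =
  [ 0.62200   0.10350   0.17150   0.21950]
  [ 0.03300   0.54725   0.03300   0.10725]
  [ 0.34600   0.25675   0.79650   0.44875]
  [ 0.20900   0.16225   0.20900   0.67925]
det(I−A) = Σ_j (I−A)_1j·C_1j = (0.95)(0.62200) + (-0.05)(0.03300) + (-0.15)(0.34600) + (-0.20)(0.20900) = 0.49555
(I − A)⁻¹ = adj(I−A) / det(I−A) ≈
  [   1.2552     0.2089     0.3461     0.4429]
  [   0.0666     1.1043     0.0666     0.2164]
  [   0.6982     0.5181     1.6073     0.9056]
  [   0.4218     0.3274     0.4218     1.3707]
x = (I − A)⁻¹ d = adj(I−A)·d / det(I−A), with det(I−A) = 0.49555:
  x_P = (0.62200·120 + 0.10350·140 + 0.17150·180 + 0.21950·200) / 0.49555 = 163.90 / 0.49555 ≈ 330.744
  x_L = (0.03300·120 + 0.54725·140 + 0.03300·180 + 0.10725·200) / 0.49555 = 107.965 / 0.49555 ≈ 217.869
  x_E = (0.34600·120 + 0.25675·140 + 0.79650·180 + 0.44875·200) / 0.49555 = 310.585 / 0.49555 ≈ 626.748
  x_S = (0.20900·120 + 0.16225·140 + 0.20900·180 + 0.67925·200) / 0.49555 = 221.265 / 0.49555 ≈ 446.504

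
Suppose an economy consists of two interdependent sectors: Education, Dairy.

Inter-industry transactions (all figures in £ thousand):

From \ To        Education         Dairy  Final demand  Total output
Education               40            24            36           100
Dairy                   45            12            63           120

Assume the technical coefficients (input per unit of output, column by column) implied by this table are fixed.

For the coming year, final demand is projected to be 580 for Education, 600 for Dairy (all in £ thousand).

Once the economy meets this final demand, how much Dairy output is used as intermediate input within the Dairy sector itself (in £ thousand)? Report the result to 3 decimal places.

Technical coefficients a_ij = z_ij / X_j:
  a_EE = 40/100 = 0.40, a_DE = 45/100 = 0.45
  a_ED = 24/120 = 0.20, a_DD = 12/120 = 0.10
I − A =
  [   0.60    -0.20]
  [  -0.45     0.90]
det(I−A) = (0.60)(0.90) − (-0.20)(-0.45) = 0.4500
adj(I−A) = [[0.90, 0.20], [0.45, 0.60]]
(I − A)⁻¹ = adj(I−A) / det(I−A) ≈
  [   2.0000     0.4444]
  [   1.0000     1.3333]
First solve x = (I − A)⁻¹ d = adj(I−A)·d / det(I−A); in particular x_D = (0.45·580 + 0.60·600) / 0.4500 = 621.00 / 0.4500 = 1380.00000.
Intermediate flow from D to D: z_DD = a_DD · x_D = 0.10 × 621.00 / 0.4500 = 62.10 / 0.4500 = 138.000.

z_DD = 138.000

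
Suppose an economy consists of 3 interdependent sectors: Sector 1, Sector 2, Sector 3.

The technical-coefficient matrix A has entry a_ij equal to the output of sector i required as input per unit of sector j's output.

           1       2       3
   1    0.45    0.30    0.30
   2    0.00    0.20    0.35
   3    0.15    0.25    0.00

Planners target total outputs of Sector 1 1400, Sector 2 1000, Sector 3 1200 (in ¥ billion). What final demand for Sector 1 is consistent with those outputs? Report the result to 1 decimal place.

I − A =
  [   0.55    -0.30    -0.30]
  [   0.00     0.80    -0.35]
  [  -0.15    -0.25     1.00]
d = (I − A) x:
  d_1 = (+0.55)·1400 + (-0.30)·1000 + (-0.30)·1200 = 110.0
  d_2 = (+0.00)·1400 + (+0.80)·1000 + (-0.35)·1200 = 380.0
  d_3 = (-0.15)·1400 + (-0.25)·1000 + (+1.00)·1200 = 740.0

d_1 = 110.0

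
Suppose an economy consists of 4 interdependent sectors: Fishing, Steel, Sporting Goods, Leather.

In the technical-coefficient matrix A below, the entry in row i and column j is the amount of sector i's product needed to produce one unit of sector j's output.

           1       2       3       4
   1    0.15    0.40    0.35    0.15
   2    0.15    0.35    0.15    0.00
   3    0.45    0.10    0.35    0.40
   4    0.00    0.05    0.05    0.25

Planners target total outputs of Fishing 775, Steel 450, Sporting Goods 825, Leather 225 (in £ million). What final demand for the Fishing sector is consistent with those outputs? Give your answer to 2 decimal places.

d_1 = 156.25

I − A =
  [   0.85    -0.40    -0.35    -0.15]
  [  -0.15     0.65    -0.15     0.00]
  [  -0.45    -0.10     0.65    -0.40]
  [   0.00    -0.05    -0.05     0.75]
d = (I − A) x:
  d_1 = (+0.85)·775 + (-0.40)·450 + (-0.35)·825 + (-0.15)·225 = 156.25
  d_2 = (-0.15)·775 + (+0.65)·450 + (-0.15)·825 + (+0.00)·225 = 52.50
  d_3 = (-0.45)·775 + (-0.10)·450 + (+0.65)·825 + (-0.40)·225 = 52.50
  d_4 = (+0.00)·775 + (-0.05)·450 + (-0.05)·825 + (+0.75)·225 = 105.00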